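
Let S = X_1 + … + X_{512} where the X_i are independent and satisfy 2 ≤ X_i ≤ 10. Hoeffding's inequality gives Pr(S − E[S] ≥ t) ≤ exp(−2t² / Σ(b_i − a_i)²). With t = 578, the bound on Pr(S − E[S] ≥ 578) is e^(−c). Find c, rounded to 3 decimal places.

20.391

Σ(b_i − a_i)² = 512·(8)² = 32768.
c = 2t²/32768 = 2·578²/32768 = 20.3909.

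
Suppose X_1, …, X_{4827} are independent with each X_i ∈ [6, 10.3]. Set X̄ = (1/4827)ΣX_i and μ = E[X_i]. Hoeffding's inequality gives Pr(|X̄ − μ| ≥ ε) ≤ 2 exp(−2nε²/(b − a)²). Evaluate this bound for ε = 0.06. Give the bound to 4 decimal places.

0.3053

Exponent: 2nε²/(b − a)² = 2·4827·0.06² / 4.3² = 1.87963.
Bound = 2·exp(−1.87963) = 0.30529.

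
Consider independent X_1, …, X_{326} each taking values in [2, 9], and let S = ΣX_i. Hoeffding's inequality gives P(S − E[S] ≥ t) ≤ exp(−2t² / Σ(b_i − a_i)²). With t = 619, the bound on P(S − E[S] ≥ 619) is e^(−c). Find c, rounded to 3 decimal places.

47.973

Σ(b_i − a_i)² = 326·(7)² = 15974.
c = 2t²/15974 = 2·619²/15974 = 47.9731.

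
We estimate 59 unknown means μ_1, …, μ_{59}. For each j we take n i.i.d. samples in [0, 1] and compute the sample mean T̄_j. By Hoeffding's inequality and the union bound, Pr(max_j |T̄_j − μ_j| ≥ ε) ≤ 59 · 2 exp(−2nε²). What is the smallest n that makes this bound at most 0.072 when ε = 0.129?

Need 2·59·exp(−2nε²) ≤ 0.072, i.e. exp(−2nε²) ≤ 0.072/118.
So 2nε² ≥ ln(118/0.072) = 7.401774.
Hence n ≥ 7.401774/(2·0.129²) = 222.396.
The smallest integer n is 223.

223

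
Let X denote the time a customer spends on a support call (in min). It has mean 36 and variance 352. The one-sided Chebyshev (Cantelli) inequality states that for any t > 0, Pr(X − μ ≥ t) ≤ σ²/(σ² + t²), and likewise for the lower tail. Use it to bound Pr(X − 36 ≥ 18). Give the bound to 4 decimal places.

0.5207

Here σ² = 352 and t = 18, so σ² + t² = 676.
Cantelli's bound: 352/676 = 0.5207.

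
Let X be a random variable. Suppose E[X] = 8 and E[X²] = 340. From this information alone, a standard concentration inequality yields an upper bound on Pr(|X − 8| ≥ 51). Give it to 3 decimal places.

The first two moments determine the variance, so Chebyshev's inequality is the sharpest standard bound available.
Var(X) = E[X²] − (E[X])² = 340 − 64 = 276.
Chebyshev's inequality: Pr(|X − μ| ≥ t) ≤ Var(X)/t² = 276/2601 = 0.1061.

0.106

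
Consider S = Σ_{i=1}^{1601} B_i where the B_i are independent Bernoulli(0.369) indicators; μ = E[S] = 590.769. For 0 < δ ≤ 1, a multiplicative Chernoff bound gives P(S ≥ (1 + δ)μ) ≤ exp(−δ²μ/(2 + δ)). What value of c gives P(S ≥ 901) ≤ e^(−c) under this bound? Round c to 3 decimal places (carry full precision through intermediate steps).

64.516

Write 901 = (1 + δ)μ, so δ = 901/590.769 − 1 = 0.5251308…
Then the exponent is δ²μ/(2 + δ) = (901 − μ)² / (μ·(2 + δ)) = 64.516204.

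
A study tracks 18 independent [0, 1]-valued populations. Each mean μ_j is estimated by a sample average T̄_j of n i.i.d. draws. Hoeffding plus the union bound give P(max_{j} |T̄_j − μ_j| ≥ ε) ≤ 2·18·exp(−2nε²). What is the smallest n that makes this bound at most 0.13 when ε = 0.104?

260

Need 2·18·exp(−2nε²) ≤ 0.13, i.e. exp(−2nε²) ≤ 0.13/36.
So 2nε² ≥ ln(36/0.13) = 5.623740.
Hence n ≥ 5.623740/(2·0.104²) = 259.973.
The smallest integer n is 260.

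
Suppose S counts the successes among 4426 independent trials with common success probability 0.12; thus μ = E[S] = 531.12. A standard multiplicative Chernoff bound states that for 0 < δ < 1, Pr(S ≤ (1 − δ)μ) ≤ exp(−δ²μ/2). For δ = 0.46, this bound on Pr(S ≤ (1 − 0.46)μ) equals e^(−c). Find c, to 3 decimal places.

c = δ²μ/2 = 0.46²·531.12/2 = 56.1925.

56.192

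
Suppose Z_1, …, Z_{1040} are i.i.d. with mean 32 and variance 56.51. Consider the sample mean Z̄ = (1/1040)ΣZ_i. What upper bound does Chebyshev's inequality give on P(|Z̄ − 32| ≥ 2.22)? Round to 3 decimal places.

Var(Z̄) = Var(Z_i)/n = 56.51/1040 = 0.054337.
Chebyshev: P(|Z̄ − 32| ≥ 2.22) ≤ Var(Z̄)/(2.22)² = 56.51/(1040·2.22²) = 0.0110.

0.011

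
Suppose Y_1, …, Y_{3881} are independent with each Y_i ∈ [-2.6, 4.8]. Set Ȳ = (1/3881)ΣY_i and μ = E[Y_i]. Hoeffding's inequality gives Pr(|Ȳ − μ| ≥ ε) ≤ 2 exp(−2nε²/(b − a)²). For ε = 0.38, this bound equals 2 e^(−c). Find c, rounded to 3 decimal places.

c = 2nε²/(b − a)² = 2·3881·0.38² / 7.4² = 20.4681.

20.468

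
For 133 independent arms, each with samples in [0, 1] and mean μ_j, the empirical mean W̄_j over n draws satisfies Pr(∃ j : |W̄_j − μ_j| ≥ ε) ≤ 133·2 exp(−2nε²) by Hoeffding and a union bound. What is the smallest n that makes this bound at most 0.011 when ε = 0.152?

Need 2·133·exp(−2nε²) ≤ 0.011, i.e. exp(−2nε²) ≤ 0.011/266.
So 2nε² ≥ ln(266/0.011) = 10.093356.
Hence n ≥ 10.093356/(2·0.152²) = 218.433.
The smallest integer n is 219.

219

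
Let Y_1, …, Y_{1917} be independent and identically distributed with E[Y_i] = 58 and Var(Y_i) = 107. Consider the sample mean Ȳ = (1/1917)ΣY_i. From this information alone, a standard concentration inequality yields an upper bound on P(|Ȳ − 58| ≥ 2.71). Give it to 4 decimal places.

0.0076

With mean and variance of each term known, Chebyshev's inequality bounds the deviation of the sum (or sample mean).
Var(Ȳ) = Var(Y_i)/n = 107/1917 = 0.055816.
Chebyshev: P(|Ȳ − 58| ≥ 2.71) ≤ Var(Ȳ)/(2.71)² = 107/(1917·2.71²) = 0.0076.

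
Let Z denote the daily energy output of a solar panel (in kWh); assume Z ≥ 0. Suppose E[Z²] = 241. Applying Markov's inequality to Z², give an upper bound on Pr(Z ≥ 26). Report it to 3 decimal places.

0.357

Since Z ≥ 0, the event {Z ≥ 26} is the same as {Z² ≥ 676}.
Markov's inequality applied to Z² gives Pr(Z² ≥ 676) ≤ E[Z²]/676 = 241/676 = 0.3565.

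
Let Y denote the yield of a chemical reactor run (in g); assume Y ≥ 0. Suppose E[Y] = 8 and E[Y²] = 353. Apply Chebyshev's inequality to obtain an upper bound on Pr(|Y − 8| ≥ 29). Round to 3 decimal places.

0.344

Var(Y) = E[Y²] − (E[Y])² = 353 − 64 = 289.
Chebyshev's inequality: Pr(|Y − μ| ≥ t) ≤ Var(Y)/t² = 289/841 = 0.3436.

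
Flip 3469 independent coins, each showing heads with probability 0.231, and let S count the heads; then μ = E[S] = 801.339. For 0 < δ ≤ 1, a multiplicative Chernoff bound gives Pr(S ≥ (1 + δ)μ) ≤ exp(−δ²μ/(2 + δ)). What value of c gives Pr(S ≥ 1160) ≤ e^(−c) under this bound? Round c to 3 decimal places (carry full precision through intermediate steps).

65.587

Write 1160 = (1 + δ)μ, so δ = 1160/801.339 − 1 = 0.4475771…
Then the exponent is δ²μ/(2 + δ) = (1160 − μ)² / (μ·(2 + δ)) = 65.586680.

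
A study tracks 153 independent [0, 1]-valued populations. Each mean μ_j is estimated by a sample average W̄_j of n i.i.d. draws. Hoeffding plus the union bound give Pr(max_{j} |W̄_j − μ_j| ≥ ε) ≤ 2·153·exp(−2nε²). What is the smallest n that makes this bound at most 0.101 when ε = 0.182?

122

Need 2·153·exp(−2nε²) ≤ 0.101, i.e. exp(−2nε²) ≤ 0.101/306.
So 2nε² ≥ ln(306/0.101) = 8.016220.
Hence n ≥ 8.016220/(2·0.182²) = 121.003.
The smallest integer n is 122.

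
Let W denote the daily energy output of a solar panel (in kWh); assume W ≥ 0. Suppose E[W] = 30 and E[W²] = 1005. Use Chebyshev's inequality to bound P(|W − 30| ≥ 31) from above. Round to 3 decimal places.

Var(W) = E[W²] − (E[W])² = 1005 − 900 = 105.
Chebyshev's inequality: P(|W − μ| ≥ t) ≤ Var(W)/t² = 105/961 = 0.1093.

0.109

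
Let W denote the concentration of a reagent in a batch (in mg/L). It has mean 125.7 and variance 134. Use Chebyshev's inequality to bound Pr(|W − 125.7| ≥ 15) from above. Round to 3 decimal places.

Chebyshev: Pr(|W − μ| ≥ t) ≤ Var(W)/t².
Bound = 134 / 225 = 0.5956.

0.596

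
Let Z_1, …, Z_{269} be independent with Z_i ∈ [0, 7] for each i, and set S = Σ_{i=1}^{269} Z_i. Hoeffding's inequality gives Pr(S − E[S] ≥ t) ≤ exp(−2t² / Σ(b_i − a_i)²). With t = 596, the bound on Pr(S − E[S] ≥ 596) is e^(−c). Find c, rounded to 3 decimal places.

Σ(b_i − a_i)² = 269·(7)² = 13181.
c = 2t²/13181 = 2·596²/13181 = 53.8982.

53.898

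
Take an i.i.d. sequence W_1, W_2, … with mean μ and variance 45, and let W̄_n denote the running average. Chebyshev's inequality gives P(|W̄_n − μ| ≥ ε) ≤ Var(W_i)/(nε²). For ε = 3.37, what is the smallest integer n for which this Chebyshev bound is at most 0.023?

Require 45/(n·3.37²) ≤ 0.023, i.e. n ≥ 45/(0.023·3.37²) = 172.276.
The smallest integer n is 173.

173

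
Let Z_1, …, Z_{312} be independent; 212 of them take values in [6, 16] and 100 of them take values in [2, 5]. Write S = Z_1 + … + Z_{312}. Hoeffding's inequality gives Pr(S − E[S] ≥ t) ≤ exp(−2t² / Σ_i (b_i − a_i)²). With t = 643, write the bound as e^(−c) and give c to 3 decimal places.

37.416

Σ(b_i − a_i)² = 212·10² + 100·3² = 22100.
c = 2t² / 22100 = 2·643² / 22100 = 37.4162.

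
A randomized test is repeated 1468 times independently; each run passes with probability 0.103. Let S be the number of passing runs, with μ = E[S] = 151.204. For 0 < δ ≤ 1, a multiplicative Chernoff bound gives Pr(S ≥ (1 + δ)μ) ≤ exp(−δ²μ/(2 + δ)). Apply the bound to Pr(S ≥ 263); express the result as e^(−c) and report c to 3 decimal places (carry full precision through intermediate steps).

Write 263 = (1 + δ)μ, so δ = 263/151.204 − 1 = 0.739372…
Then the exponent is δ²μ/(2 + δ) = (263 − μ)² / (μ·(2 + δ)) = 30.174372.

30.174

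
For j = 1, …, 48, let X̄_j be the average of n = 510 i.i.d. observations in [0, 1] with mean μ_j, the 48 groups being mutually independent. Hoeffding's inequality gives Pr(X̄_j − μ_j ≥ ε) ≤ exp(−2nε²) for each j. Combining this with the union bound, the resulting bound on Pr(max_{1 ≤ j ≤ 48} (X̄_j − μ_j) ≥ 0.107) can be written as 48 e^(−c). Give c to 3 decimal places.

Union bound over the 48 events: Pr(max_{1 ≤ j ≤ 48} (X̄_j − μ_j) ≥ 0.107) ≤ 48·exp(−2nε²) = 48 exp(−2·510·0.107²).
So c = 2·510·0.107² = 11.6780.

11.678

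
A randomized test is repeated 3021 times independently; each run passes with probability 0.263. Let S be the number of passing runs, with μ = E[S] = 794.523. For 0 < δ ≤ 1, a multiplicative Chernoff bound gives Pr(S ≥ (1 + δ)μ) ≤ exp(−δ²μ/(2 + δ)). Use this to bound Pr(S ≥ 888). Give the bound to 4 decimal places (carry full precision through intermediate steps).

0.0056

Write 888 = (1 + δ)μ, so δ = 888/794.523 − 1 = 0.1176517…
Then the exponent is δ²μ/(2 + δ) = (888 − μ)² / (μ·(2 + δ)) = 5.193361.
Bound = exp(−5.193361) = 0.00555.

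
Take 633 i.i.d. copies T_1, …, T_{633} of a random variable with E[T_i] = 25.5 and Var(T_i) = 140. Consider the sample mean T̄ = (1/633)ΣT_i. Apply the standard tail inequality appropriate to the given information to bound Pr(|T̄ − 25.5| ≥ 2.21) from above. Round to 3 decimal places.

0.045

With mean and variance of each term known, Chebyshev's inequality bounds the deviation of the sum (or sample mean).
Var(T̄) = Var(T_i)/n = 140/633 = 0.22117.
Chebyshev: Pr(|T̄ − 25.5| ≥ 2.21) ≤ Var(T̄)/(2.21)² = 140/(633·2.21²) = 0.0453.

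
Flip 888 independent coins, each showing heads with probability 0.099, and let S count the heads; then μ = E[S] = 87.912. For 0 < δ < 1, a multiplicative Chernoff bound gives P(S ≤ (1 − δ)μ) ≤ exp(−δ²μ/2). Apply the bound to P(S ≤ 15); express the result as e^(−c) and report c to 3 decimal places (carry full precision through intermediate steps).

Write 15 = (1 − δ)μ, so δ = 1 − 15/87.912 = 0.8293748…
Then the exponent is δ²μ/2 = (μ − 15)²/(2μ) = 30.235689.

30.236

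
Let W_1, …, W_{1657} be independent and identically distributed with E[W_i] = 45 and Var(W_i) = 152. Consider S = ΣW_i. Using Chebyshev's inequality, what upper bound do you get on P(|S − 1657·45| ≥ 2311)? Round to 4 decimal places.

0.0472

Var(S) = n·Var(W_i) = 1657·152 = 251864.
Chebyshev: P(|S − 1657·45| ≥ 2311) ≤ Var(S)/2311² = 251864/5340721 = 0.0472.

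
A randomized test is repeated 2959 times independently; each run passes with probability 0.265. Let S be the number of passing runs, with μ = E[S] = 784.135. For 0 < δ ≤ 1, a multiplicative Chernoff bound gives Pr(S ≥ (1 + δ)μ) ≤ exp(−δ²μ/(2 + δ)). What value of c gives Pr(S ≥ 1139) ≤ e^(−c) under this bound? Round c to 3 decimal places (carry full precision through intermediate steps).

Write 1139 = (1 + δ)μ, so δ = 1139/784.135 − 1 = 0.452556…
Then the exponent is δ²μ/(2 + δ) = (1139 − μ)² / (μ·(2 + δ)) = 65.481190.

65.481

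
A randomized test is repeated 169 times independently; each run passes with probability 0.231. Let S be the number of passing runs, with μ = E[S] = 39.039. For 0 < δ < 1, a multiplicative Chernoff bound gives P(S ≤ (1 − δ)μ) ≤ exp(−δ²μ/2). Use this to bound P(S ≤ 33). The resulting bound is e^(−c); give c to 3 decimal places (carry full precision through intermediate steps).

Write 33 = (1 − δ)μ, so δ = 1 − 33/39.039 = 0.1546915…
Then the exponent is δ²μ/2 = (μ − 33)²/(2μ) = 0.467091.

0.467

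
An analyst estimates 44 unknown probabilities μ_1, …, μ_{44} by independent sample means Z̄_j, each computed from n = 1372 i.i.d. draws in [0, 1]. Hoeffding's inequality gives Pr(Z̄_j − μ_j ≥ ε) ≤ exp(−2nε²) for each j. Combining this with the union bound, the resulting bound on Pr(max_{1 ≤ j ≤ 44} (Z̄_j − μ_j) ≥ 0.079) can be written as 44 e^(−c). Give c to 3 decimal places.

Union bound over the 44 events: Pr(max_{1 ≤ j ≤ 44} (Z̄_j − μ_j) ≥ 0.079) ≤ 44·exp(−2nε²) = 44 exp(−2·1372·0.079²).
So c = 2·1372·0.079² = 17.1253.

17.125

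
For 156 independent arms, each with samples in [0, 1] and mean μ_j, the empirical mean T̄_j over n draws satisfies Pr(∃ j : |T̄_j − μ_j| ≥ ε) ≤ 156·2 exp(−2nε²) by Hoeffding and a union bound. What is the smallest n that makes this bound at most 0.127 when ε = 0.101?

383

Need 2·156·exp(−2nε²) ≤ 0.127, i.e. exp(−2nε²) ≤ 0.127/312.
So 2nε² ≥ ln(312/0.127) = 7.806571.
Hence n ≥ 7.806571/(2·0.101²) = 382.638.
The smallest integer n is 383.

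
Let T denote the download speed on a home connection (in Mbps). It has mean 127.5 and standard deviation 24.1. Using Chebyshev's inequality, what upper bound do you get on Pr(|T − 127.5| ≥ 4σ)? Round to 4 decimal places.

Chebyshev: Pr(|T − μ| ≥ t) ≤ Var(T)/t².
Var(T) = σ² = 24.1² = 580.81.
t = 4·24.1 = 96.4.
Bound = 580.81 / 9292.96 = 0.0625.

0.0625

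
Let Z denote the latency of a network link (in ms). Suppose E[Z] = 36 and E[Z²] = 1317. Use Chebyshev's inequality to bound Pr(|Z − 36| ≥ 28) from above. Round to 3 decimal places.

0.027

Var(Z) = E[Z²] − (E[Z])² = 1317 − 1296 = 21.
Chebyshev's inequality: Pr(|Z − μ| ≥ t) ≤ Var(Z)/t² = 21/784 = 0.0268.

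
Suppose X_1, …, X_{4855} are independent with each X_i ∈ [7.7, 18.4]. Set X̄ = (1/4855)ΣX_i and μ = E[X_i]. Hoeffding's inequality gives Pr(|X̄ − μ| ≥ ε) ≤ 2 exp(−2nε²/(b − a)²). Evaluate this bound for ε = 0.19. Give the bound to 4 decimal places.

0.0936

Exponent: 2nε²/(b − a)² = 2·4855·0.19² / 10.7² = 3.06167.
Bound = 2·exp(−3.06167) = 0.09362.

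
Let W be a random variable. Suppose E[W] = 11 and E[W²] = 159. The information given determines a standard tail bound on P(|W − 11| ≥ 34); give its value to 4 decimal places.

The first two moments determine the variance, so Chebyshev's inequality is the sharpest standard bound available.
Var(W) = E[W²] − (E[W])² = 159 − 121 = 38.
Chebyshev's inequality: P(|W − μ| ≥ t) ≤ Var(W)/t² = 38/1156 = 0.0329.

0.0329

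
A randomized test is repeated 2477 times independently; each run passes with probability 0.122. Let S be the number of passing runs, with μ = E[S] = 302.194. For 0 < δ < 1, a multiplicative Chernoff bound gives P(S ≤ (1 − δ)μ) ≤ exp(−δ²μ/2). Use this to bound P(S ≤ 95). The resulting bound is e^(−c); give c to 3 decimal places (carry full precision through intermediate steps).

71.029

Write 95 = (1 − δ)μ, so δ = 1 − 95/302.194 = 0.6856324…
Then the exponent is δ²μ/2 = (μ − 95)²/(2μ) = 71.029461.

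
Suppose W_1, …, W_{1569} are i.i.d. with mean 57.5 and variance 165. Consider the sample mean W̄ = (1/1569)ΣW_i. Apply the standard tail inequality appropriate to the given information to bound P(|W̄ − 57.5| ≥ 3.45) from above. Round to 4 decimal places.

0.0088

With mean and variance of each term known, Chebyshev's inequality bounds the deviation of the sum (or sample mean).
Var(W̄) = Var(W_i)/n = 165/1569 = 0.10516.
Chebyshev: P(|W̄ − 57.5| ≥ 3.45) ≤ Var(W̄)/(3.45)² = 165/(1569·3.45²) = 0.0088.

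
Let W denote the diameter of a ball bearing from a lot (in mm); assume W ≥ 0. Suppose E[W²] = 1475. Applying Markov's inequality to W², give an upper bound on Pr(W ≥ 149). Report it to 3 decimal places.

0.066

Since W ≥ 0, the event {W ≥ 149} is the same as {W² ≥ 22201}.
Markov's inequality applied to W² gives Pr(W² ≥ 22201) ≤ E[W²]/22201 = 1475/22201 = 0.0664.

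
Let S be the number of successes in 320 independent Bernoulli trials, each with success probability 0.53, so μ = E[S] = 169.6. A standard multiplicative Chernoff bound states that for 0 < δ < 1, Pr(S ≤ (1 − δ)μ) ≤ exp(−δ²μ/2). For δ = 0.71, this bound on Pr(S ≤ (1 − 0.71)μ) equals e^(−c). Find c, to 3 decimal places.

c = δ²μ/2 = 0.71²·169.6/2 = 42.7477.

42.748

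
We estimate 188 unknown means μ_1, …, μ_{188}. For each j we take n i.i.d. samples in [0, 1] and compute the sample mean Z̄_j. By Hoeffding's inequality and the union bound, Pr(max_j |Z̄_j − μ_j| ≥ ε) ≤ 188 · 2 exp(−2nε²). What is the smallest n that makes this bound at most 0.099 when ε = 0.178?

131

Need 2·188·exp(−2nε²) ≤ 0.099, i.e. exp(−2nε²) ≤ 0.099/376.
So 2nε² ≥ ln(376/0.099) = 8.242225.
Hence n ≥ 8.242225/(2·0.178²) = 130.069.
The smallest integer n is 131.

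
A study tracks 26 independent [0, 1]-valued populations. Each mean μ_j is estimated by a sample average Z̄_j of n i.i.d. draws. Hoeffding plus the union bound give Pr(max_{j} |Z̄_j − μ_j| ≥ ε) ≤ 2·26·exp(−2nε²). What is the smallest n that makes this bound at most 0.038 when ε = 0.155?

151

Need 2·26·exp(−2nε²) ≤ 0.038, i.e. exp(−2nε²) ≤ 0.038/52.
So 2nε² ≥ ln(52/0.038) = 7.221413.
Hence n ≥ 7.221413/(2·0.155²) = 150.290.
The smallest integer n is 151.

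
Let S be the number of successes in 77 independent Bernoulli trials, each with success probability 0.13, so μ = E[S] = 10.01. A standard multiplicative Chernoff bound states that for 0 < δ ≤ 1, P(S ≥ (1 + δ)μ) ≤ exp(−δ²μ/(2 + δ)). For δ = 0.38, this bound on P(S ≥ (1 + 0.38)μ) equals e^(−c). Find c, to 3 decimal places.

c = δ²μ/(2 + δ) = 0.38²·10.01/(2 + 0.38) = 0.6073.

0.607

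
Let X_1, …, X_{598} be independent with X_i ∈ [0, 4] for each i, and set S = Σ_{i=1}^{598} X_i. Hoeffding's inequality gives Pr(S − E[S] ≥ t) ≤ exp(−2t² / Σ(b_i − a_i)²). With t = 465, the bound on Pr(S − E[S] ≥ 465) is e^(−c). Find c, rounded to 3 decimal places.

Σ(b_i − a_i)² = 598·(4)² = 9568.
c = 2t²/9568 = 2·465²/9568 = 45.1975.

45.198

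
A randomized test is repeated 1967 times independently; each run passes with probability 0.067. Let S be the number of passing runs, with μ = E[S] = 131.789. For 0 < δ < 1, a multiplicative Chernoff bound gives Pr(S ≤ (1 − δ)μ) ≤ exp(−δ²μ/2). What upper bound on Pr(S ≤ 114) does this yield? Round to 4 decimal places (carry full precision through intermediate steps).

0.3010

Write 114 = (1 − δ)μ, so δ = 1 − 114/131.789 = 0.1349809…
Then the exponent is δ²μ/2 = (μ − 114)²/(2μ) = 1.200588.
Bound = exp(−1.200588) = 0.30102.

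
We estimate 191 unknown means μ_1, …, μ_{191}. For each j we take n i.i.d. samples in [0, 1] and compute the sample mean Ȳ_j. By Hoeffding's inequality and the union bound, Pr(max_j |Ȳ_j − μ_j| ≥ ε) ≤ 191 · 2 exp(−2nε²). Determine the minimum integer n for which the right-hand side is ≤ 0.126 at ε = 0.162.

153

Need 2·191·exp(−2nε²) ≤ 0.126, i.e. exp(−2nε²) ≤ 0.126/382.
So 2nε² ≥ ln(382/0.126) = 8.016894.
Hence n ≥ 8.016894/(2·0.162²) = 152.738.
The smallest integer n is 153.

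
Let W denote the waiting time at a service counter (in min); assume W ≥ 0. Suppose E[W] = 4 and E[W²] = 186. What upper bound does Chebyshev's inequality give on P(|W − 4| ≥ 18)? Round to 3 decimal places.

0.525

Var(W) = E[W²] − (E[W])² = 186 − 16 = 170.
Chebyshev's inequality: P(|W − μ| ≥ t) ≤ Var(W)/t² = 170/324 = 0.5247.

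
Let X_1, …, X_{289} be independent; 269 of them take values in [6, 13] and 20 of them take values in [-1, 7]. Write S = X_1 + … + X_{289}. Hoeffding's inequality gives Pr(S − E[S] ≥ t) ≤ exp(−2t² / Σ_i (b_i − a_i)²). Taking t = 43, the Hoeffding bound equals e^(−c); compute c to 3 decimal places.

Σ(b_i − a_i)² = 269·7² + 20·8² = 14461.
c = 2t² / 14461 = 2·43² / 14461 = 0.2557.

0.256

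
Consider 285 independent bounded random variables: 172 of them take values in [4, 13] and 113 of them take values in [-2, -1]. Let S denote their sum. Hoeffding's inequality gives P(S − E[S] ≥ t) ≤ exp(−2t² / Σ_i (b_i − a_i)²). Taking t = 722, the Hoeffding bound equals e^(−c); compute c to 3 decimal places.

74.231

Σ(b_i − a_i)² = 172·9² + 113·1² = 14045.
c = 2t² / 14045 = 2·722² / 14045 = 74.2305.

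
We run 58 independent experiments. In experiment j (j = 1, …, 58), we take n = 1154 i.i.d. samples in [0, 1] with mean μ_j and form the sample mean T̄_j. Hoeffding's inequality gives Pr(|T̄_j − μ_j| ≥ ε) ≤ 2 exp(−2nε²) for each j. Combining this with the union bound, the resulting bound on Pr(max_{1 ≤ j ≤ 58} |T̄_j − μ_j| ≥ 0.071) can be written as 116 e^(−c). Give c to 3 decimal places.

Union bound over the 58 events: Pr(max_{1 ≤ j ≤ 58} |T̄_j − μ_j| ≥ 0.071) ≤ 58·2·exp(−2nε²) = 116 exp(−2·1154·0.071²).
So c = 2·1154·0.071² = 11.6346.

11.635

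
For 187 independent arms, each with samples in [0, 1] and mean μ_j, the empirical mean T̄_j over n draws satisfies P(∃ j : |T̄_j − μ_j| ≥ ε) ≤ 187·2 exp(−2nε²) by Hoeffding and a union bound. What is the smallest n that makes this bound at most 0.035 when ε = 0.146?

218

Need 2·187·exp(−2nε²) ≤ 0.035, i.e. exp(−2nε²) ≤ 0.035/374.
So 2nε² ≥ ln(374/0.035) = 9.276663.
Hence n ≥ 9.276663/(2·0.146²) = 217.599.
The smallest integer n is 218.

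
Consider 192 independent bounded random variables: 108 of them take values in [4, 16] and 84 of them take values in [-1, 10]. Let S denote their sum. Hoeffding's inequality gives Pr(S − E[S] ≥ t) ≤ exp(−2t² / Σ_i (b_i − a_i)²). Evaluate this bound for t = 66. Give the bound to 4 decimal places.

Σ(b_i − a_i)² = 108·12² + 84·11² = 25716.
Exponent = 2·66² / 25716 = 0.33878.
Bound = exp(−0.33878) = 0.71264.

0.7126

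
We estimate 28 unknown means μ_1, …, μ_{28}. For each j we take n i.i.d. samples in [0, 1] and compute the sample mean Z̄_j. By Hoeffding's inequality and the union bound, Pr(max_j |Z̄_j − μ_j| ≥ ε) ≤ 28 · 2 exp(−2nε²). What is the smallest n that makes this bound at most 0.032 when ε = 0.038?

2586

Need 2·28·exp(−2nε²) ≤ 0.032, i.e. exp(−2nε²) ≤ 0.032/56.
So 2nε² ≥ ln(56/0.032) = 7.467371.
Hence n ≥ 7.467371/(2·0.038²) = 2585.655.
The smallest integer n is 2586.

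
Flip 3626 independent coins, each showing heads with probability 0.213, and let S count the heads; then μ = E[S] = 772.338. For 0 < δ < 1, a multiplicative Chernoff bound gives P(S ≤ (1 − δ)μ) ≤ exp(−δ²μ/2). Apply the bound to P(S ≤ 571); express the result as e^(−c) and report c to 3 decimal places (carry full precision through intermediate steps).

26.243

Write 571 = (1 − δ)μ, so δ = 1 − 571/772.338 = 0.2606864…
Then the exponent is δ²μ/2 = (μ − 571)²/(2μ) = 26.243038.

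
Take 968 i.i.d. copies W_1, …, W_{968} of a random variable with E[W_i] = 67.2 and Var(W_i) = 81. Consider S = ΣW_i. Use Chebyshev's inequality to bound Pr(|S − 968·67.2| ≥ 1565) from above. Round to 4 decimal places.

0.0320

Var(S) = n·Var(W_i) = 968·81 = 78408.
Chebyshev: Pr(|S − 968·67.2| ≥ 1565) ≤ Var(S)/1565² = 78408/2449225 = 0.0320.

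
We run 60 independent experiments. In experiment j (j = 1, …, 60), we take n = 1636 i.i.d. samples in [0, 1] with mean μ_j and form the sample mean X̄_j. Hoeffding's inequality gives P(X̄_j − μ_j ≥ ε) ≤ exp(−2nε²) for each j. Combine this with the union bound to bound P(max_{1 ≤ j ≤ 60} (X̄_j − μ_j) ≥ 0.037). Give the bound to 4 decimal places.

0.6804

Per-experiment Hoeffding bound: exp(−2·1636·0.037²) = exp(−4.47937) = 0.011341.
Union bound over 60 events: 60·0.011341 = 0.68043.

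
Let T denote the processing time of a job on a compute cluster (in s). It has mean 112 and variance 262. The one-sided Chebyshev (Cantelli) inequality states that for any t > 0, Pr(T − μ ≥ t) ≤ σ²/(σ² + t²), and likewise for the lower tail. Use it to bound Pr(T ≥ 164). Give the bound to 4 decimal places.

Here σ² = 262 and t = 52, so σ² + t² = 2966.
Cantelli's bound: 262/2966 = 0.0883.

0.0883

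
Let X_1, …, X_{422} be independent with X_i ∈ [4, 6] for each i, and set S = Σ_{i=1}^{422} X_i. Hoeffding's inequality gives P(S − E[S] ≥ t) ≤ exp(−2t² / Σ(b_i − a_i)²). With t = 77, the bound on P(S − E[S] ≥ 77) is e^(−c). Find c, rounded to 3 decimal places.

7.025

Σ(b_i − a_i)² = 422·(2)² = 1688.
c = 2t²/1688 = 2·77²/1688 = 7.0249.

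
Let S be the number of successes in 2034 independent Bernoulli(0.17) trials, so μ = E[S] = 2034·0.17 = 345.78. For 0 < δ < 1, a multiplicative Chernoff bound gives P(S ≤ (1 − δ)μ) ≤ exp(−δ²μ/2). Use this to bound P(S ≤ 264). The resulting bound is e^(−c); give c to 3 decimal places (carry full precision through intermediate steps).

9.671

Write 264 = (1 − δ)μ, so δ = 1 − 264/345.78 = 0.2365088…
Then the exponent is δ²μ/2 = (μ − 264)²/(2μ) = 9.670843.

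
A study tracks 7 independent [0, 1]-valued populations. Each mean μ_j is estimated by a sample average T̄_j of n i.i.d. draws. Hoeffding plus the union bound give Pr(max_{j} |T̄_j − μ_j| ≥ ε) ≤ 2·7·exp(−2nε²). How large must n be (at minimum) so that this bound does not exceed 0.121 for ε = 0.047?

Need 2·7·exp(−2nε²) ≤ 0.121, i.e. exp(−2nε²) ≤ 0.121/14.
So 2nε² ≥ ln(14/0.121) = 4.751022.
Hence n ≥ 4.751022/(2·0.047²) = 1075.378.
The smallest integer n is 1076.

1076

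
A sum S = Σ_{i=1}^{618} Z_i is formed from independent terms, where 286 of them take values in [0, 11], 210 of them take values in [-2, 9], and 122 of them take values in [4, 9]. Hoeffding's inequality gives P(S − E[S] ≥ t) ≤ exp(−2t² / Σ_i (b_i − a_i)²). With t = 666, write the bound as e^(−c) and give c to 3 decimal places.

14.066

Σ(b_i − a_i)² = 286·11² + 210·11² + 122·5² = 63066.
c = 2t² / 63066 = 2·666² / 63066 = 14.0664.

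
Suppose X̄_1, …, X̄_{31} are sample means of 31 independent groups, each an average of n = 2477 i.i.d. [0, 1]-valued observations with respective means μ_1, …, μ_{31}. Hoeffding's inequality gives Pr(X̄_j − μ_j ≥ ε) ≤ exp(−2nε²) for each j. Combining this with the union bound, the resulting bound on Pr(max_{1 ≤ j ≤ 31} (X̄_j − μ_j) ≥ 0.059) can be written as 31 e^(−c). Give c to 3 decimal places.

Union bound over the 31 events: Pr(max_{1 ≤ j ≤ 31} (X̄_j − μ_j) ≥ 0.059) ≤ 31·exp(−2nε²) = 31 exp(−2·2477·0.059²).
So c = 2·2477·0.059² = 17.2449.

17.245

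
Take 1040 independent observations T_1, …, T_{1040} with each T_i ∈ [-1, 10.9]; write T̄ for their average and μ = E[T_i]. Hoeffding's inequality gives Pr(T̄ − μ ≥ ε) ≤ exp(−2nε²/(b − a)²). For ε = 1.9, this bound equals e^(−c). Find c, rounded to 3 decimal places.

53.025

c = 2nε²/(b − a)² = 2·1040·1.9² / 11.9² = 53.0245.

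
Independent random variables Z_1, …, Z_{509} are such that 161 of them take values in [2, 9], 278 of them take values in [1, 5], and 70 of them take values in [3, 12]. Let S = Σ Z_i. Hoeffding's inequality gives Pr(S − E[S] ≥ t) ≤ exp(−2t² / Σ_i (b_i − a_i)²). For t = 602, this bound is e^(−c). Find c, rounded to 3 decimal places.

40.251

Σ(b_i − a_i)² = 161·7² + 278·4² + 70·9² = 18007.
c = 2t² / 18007 = 2·602² / 18007 = 40.2515.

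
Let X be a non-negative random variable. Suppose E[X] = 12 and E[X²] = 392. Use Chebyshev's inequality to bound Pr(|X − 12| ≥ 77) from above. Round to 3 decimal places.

Var(X) = E[X²] − (E[X])² = 392 − 144 = 248.
Chebyshev's inequality: Pr(|X − μ| ≥ t) ≤ Var(X)/t² = 248/5929 = 0.0418.

0.042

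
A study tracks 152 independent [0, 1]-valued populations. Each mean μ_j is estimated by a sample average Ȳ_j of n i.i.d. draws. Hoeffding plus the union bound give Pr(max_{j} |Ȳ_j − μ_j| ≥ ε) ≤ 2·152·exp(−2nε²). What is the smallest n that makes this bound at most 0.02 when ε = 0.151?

Need 2·152·exp(−2nε²) ≤ 0.02, i.e. exp(−2nε²) ≤ 0.02/304.
So 2nε² ≥ ln(304/0.02) = 9.629051.
Hence n ≥ 9.629051/(2·0.151²) = 211.154.
The smallest integer n is 212.

212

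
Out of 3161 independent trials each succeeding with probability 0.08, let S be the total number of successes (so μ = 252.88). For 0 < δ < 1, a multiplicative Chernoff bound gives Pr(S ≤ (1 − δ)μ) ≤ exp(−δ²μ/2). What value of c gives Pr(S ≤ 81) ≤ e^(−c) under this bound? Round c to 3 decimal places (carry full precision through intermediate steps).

58.413

Write 81 = (1 − δ)μ, so δ = 1 − 81/252.88 = 0.67969…
Then the exponent is δ²μ/2 = (μ − 81)²/(2μ) = 58.412556.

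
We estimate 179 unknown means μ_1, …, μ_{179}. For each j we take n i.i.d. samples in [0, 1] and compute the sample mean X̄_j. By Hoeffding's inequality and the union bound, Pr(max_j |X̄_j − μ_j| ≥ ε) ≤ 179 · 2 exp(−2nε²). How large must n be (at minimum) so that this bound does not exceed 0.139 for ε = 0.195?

104

Need 2·179·exp(−2nε²) ≤ 0.139, i.e. exp(−2nε²) ≤ 0.139/358.
So 2nε² ≥ ln(358/0.139) = 7.853814.
Hence n ≥ 7.853814/(2·0.195²) = 103.272.
The smallest integer n is 104.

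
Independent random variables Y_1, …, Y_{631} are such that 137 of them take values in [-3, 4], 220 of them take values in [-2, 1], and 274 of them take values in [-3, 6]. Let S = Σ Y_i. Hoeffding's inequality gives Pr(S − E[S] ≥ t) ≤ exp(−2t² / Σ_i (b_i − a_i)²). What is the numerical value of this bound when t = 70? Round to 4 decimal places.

0.7281

Σ(b_i − a_i)² = 137·7² + 220·3² + 274·9² = 30887.
Exponent = 2·70² / 30887 = 0.31729.
Bound = exp(−0.31729) = 0.72812.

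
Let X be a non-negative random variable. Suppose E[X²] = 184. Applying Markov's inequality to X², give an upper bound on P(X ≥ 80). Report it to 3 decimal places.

Since X ≥ 0, the event {X ≥ 80} is the same as {X² ≥ 6400}.
Markov's inequality applied to X² gives P(X² ≥ 6400) ≤ E[X²]/6400 = 184/6400 = 0.0288.

0.029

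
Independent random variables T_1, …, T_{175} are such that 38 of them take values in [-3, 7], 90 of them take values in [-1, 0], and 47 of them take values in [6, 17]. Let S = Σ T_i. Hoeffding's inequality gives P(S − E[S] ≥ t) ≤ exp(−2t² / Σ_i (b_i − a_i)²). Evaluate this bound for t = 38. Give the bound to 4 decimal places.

0.7397

Σ(b_i − a_i)² = 38·10² + 90·1² + 47·11² = 9577.
Exponent = 2·38² / 9577 = 0.30156.
Bound = exp(−0.30156) = 0.73967.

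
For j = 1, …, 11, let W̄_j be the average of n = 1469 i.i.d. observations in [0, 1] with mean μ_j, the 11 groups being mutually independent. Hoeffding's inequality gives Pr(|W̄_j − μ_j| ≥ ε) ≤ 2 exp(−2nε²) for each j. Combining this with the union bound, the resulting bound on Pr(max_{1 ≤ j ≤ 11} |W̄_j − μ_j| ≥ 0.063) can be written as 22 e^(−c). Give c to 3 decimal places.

Union bound over the 11 events: Pr(max_{1 ≤ j ≤ 11} |W̄_j − μ_j| ≥ 0.063) ≤ 11·2·exp(−2nε²) = 22 exp(−2·1469·0.063²).
So c = 2·1469·0.063² = 11.6609.

11.661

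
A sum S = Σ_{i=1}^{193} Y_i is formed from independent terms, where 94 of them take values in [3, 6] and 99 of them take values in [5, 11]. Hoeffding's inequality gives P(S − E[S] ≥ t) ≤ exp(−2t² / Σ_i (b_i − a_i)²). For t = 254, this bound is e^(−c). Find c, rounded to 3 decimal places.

Σ(b_i − a_i)² = 94·3² + 99·6² = 4410.
c = 2t² / 4410 = 2·254² / 4410 = 29.2590.

29.259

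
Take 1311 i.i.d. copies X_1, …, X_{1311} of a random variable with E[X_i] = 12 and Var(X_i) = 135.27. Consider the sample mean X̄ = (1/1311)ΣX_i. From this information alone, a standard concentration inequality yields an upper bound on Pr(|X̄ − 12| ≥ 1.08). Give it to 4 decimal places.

0.0885

With mean and variance of each term known, Chebyshev's inequality bounds the deviation of the sum (or sample mean).
Var(X̄) = Var(X_i)/n = 135.27/1311 = 0.10318.
Chebyshev: Pr(|X̄ − 12| ≥ 1.08) ≤ Var(X̄)/(1.08)² = 135.27/(1311·1.08²) = 0.0885.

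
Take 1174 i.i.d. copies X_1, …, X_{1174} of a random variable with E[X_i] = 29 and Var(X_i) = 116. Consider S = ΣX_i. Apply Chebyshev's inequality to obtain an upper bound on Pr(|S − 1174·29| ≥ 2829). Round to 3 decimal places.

0.017

Var(S) = n·Var(X_i) = 1174·116 = 136184.
Chebyshev: Pr(|S − 1174·29| ≥ 2829) ≤ Var(S)/2829² = 136184/8003241 = 0.0170.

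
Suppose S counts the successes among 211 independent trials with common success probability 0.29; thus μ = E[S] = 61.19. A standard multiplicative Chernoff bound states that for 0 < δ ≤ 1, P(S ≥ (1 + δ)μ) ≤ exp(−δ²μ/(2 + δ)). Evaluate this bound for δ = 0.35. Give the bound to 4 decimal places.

0.0412

Exponent = δ²μ/(2 + δ) = 0.35²·61.19/2.35 = 3.1897.
Bound = exp(−3.1897) = 0.04118.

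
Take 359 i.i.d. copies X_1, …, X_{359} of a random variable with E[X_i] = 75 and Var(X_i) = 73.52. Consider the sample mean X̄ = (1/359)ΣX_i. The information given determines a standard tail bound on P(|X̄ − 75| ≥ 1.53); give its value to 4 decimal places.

With mean and variance of each term known, Chebyshev's inequality bounds the deviation of the sum (or sample mean).
Var(X̄) = Var(X_i)/n = 73.52/359 = 0.20479.
Chebyshev: P(|X̄ − 75| ≥ 1.53) ≤ Var(X̄)/(1.53)² = 73.52/(359·1.53²) = 0.0875.

0.0875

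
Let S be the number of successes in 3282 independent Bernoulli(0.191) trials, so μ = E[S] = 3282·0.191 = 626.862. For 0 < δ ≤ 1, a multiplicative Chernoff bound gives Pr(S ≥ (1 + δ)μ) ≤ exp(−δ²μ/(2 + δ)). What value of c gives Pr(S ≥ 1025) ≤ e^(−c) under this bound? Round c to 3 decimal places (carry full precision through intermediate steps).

Write 1025 = (1 + δ)μ, so δ = 1025/626.862 − 1 = 0.6351286…
Then the exponent is δ²μ/(2 + δ) = (1025 − μ)² / (μ·(2 + δ)) = 95.960720.

95.961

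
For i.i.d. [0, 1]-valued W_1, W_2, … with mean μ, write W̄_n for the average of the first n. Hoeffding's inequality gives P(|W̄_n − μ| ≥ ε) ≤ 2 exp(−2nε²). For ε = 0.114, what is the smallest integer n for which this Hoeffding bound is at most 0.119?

109

Require 2·exp(−2nε²) ≤ 0.119, i.e. 2nε² ≥ ln(2/0.119) = 2.821779.
So n ≥ 2.821779 / (2·0.114²) = 108.563.
The smallest integer n is 109.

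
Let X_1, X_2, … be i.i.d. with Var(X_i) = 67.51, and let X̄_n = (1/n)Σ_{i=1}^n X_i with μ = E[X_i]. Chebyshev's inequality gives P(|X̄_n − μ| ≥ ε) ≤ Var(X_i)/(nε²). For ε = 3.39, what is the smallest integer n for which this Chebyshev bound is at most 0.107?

55

Require 67.51/(n·3.39²) ≤ 0.107, i.e. n ≥ 67.51/(0.107·3.39²) = 54.902.
The smallest integer n is 55.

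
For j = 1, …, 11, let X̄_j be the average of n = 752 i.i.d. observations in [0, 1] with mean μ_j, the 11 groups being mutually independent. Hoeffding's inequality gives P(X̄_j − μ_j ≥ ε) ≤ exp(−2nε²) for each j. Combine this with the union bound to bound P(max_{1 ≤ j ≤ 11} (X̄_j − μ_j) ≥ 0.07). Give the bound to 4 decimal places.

0.0069

Per-experiment Hoeffding bound: exp(−2·752·0.07²) = exp(−7.36960) = 0.00063012.
Union bound over 11 events: 11·0.00063012 = 0.00693.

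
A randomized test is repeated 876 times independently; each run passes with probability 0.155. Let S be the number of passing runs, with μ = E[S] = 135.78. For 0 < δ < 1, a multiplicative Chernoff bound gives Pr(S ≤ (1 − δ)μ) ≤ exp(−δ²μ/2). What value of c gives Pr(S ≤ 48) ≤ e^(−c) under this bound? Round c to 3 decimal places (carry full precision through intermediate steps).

28.374

Write 48 = (1 − δ)μ, so δ = 1 − 48/135.78 = 0.646487…
Then the exponent is δ²μ/2 = (μ − 48)²/(2μ) = 28.374313.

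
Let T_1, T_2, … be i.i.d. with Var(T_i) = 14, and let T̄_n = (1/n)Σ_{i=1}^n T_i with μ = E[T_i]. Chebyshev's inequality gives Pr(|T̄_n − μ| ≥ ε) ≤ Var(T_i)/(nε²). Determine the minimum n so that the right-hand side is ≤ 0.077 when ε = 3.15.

19

Require 14/(n·3.15²) ≤ 0.077, i.e. n ≥ 14/(0.077·3.15²) = 18.324.
The smallest integer n is 19.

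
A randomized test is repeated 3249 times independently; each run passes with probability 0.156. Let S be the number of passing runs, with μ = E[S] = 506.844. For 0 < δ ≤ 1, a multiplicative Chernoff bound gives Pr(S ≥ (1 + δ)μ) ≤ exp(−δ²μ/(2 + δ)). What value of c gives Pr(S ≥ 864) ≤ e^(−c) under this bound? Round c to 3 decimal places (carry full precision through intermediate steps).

93.052

Write 864 = (1 + δ)μ, so δ = 864/506.844 − 1 = 0.7046665…
Then the exponent is δ²μ/(2 + δ) = (864 − μ)² / (μ·(2 + δ)) = 93.052461.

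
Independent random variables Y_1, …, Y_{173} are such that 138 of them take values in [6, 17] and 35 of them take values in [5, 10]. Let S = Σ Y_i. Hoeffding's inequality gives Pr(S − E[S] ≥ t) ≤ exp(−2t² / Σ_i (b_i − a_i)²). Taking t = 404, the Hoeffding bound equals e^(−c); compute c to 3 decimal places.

18.576

Σ(b_i − a_i)² = 138·11² + 35·5² = 17573.
c = 2t² / 17573 = 2·404² / 17573 = 18.5758.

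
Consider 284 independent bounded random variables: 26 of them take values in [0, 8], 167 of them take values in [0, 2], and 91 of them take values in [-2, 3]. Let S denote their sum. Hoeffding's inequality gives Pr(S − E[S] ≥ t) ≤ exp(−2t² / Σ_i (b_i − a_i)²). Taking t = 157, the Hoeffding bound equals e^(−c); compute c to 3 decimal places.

10.701

Σ(b_i − a_i)² = 26·8² + 167·2² + 91·5² = 4607.
c = 2t² / 4607 = 2·157² / 4607 = 10.7007.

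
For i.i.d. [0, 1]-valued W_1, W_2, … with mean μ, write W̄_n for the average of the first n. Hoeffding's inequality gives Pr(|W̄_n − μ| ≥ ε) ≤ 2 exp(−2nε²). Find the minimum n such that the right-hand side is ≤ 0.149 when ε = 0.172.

Require 2·exp(−2nε²) ≤ 0.149, i.e. 2nε² ≥ ln(2/0.149) = 2.596956.
So n ≥ 2.596956 / (2·0.172²) = 43.891.
The smallest integer n is 44.

44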